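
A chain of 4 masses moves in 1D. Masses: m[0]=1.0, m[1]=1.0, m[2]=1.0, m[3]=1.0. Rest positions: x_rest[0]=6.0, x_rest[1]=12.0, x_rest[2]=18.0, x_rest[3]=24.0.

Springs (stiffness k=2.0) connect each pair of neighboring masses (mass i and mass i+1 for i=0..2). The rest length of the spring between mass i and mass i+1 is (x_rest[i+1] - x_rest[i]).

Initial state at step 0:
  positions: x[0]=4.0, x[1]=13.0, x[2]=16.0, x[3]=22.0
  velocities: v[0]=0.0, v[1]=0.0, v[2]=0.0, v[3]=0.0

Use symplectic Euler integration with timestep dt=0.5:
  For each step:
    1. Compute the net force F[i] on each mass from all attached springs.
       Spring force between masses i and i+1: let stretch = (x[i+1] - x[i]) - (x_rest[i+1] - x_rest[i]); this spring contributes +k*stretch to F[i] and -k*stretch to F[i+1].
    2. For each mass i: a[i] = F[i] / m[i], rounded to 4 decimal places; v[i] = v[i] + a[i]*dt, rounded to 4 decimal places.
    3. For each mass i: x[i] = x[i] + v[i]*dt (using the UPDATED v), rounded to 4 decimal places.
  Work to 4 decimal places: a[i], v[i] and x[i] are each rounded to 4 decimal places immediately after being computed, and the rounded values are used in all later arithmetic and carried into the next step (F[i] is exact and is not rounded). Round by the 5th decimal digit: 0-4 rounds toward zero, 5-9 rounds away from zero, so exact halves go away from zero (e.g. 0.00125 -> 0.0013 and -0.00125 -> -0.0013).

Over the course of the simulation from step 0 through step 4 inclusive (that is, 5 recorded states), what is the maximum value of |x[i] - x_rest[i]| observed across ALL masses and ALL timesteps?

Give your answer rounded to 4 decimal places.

Answer: 3.5000

Derivation:
Step 0: x=[4.0000 13.0000 16.0000 22.0000] v=[0.0000 0.0000 0.0000 0.0000]
Step 1: x=[5.5000 10.0000 17.5000 22.0000] v=[3.0000 -6.0000 3.0000 0.0000]
Step 2: x=[6.2500 8.5000 17.5000 22.7500] v=[1.5000 -3.0000 0.0000 1.5000]
Step 3: x=[5.1250 10.3750 15.6250 23.8750] v=[-2.2500 3.7500 -3.7500 2.2500]
Step 4: x=[3.6250 12.2500 15.2500 23.8750] v=[-3.0000 3.7500 -0.7500 0.0000]
Max displacement = 3.5000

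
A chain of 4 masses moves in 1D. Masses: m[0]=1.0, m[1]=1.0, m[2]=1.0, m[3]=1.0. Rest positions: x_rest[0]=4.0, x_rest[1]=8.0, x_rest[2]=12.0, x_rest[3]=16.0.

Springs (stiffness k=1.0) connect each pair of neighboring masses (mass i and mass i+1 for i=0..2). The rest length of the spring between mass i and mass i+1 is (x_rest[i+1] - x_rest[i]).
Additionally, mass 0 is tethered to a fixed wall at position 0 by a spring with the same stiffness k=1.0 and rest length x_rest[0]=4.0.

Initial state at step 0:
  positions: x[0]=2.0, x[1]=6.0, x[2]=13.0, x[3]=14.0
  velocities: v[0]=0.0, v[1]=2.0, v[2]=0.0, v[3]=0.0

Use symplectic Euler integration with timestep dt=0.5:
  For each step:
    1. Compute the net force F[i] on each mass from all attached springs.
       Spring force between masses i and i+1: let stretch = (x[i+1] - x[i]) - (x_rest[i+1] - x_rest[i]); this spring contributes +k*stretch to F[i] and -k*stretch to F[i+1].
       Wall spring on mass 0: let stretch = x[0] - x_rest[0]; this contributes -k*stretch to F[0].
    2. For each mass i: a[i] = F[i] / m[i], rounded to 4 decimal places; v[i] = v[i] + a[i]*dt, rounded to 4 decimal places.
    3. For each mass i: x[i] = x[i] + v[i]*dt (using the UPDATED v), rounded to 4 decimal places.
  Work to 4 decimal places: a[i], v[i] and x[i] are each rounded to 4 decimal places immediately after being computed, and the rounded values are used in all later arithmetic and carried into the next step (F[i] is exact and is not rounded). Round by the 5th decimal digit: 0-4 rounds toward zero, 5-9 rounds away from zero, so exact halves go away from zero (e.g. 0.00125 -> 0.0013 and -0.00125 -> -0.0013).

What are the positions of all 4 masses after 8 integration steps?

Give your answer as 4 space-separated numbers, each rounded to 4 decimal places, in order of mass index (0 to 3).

Step 0: x=[2.0000 6.0000 13.0000 14.0000] v=[0.0000 2.0000 0.0000 0.0000]
Step 1: x=[2.5000 7.7500 11.5000 14.7500] v=[1.0000 3.5000 -3.0000 1.5000]
Step 2: x=[3.6875 9.1250 9.8750 15.6875] v=[2.3750 2.7500 -3.2500 1.8750]
Step 3: x=[5.3125 9.3282 9.5156 16.1719] v=[3.2500 0.4063 -0.7188 0.9688]
Step 4: x=[6.6133 8.5743 10.7735 15.9922] v=[2.6016 -1.5079 2.5157 -0.3594]
Step 5: x=[6.7511 7.8799 12.7863 15.5078] v=[0.2755 -1.3888 4.0255 -0.9688]
Step 6: x=[5.4833 8.1299 14.2529 15.3430] v=[-2.5357 0.5000 2.9331 -0.3296]
Step 7: x=[3.5063 9.2490 14.4613 15.9057] v=[-3.9541 2.2382 0.4167 1.1254]
Step 8: x=[2.0884 10.2355 13.7277 17.1073] v=[-2.8359 1.9730 -1.4673 2.4032]

Answer: 2.0884 10.2355 13.7277 17.1073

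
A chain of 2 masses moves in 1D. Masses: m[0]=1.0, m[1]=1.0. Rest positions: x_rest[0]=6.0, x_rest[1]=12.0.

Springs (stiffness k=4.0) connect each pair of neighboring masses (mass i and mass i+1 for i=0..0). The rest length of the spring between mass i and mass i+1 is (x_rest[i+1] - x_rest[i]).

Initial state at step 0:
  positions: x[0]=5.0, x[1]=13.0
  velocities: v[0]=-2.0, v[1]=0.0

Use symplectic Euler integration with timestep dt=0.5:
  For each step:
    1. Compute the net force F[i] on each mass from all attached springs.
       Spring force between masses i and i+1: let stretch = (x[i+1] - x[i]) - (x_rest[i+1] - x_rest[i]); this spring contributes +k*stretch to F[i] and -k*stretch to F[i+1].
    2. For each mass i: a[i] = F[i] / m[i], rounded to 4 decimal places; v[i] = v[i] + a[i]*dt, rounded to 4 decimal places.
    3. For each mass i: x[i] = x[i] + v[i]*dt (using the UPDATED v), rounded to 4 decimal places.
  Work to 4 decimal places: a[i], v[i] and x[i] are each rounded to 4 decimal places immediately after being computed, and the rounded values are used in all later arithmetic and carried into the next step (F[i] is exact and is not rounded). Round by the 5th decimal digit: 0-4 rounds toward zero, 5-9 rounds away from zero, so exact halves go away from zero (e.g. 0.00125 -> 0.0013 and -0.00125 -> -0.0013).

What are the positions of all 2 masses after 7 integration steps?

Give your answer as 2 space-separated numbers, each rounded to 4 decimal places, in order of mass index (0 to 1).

Step 0: x=[5.0000 13.0000] v=[-2.0000 0.0000]
Step 1: x=[6.0000 11.0000] v=[2.0000 -4.0000]
Step 2: x=[6.0000 10.0000] v=[0.0000 -2.0000]
Step 3: x=[4.0000 11.0000] v=[-4.0000 2.0000]
Step 4: x=[3.0000 11.0000] v=[-2.0000 0.0000]
Step 5: x=[4.0000 9.0000] v=[2.0000 -4.0000]
Step 6: x=[4.0000 8.0000] v=[0.0000 -2.0000]
Step 7: x=[2.0000 9.0000] v=[-4.0000 2.0000]

Answer: 2.0000 9.0000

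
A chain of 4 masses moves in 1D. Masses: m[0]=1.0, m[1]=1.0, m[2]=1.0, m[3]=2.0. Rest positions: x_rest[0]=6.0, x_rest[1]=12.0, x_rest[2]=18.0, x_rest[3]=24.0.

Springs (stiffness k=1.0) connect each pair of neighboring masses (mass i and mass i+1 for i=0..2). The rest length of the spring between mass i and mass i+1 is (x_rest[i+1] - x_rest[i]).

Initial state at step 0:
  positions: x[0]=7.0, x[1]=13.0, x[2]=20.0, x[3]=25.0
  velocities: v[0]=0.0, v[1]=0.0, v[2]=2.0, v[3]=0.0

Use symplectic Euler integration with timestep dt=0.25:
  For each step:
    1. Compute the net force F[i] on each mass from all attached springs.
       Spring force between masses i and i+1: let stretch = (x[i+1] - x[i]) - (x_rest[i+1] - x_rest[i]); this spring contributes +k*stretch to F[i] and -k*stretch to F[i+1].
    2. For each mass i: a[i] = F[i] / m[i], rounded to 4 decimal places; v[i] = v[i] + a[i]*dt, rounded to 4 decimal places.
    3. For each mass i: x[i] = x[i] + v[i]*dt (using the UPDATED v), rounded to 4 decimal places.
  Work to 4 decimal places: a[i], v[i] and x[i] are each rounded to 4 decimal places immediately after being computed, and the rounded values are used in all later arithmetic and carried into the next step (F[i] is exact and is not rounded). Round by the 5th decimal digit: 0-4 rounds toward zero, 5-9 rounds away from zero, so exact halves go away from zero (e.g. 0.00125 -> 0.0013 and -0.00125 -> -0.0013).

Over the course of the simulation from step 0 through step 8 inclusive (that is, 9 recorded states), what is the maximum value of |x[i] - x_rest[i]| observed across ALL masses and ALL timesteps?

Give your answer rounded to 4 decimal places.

Answer: 2.6142

Derivation:
Step 0: x=[7.0000 13.0000 20.0000 25.0000] v=[0.0000 0.0000 2.0000 0.0000]
Step 1: x=[7.0000 13.0625 20.3750 25.0313] v=[0.0000 0.2500 1.5000 0.1250]
Step 2: x=[7.0039 13.2031 20.5840 25.1046] v=[0.0156 0.5625 0.8360 0.2930]
Step 3: x=[7.0203 13.4176 20.6142 25.2241] v=[0.0654 0.8579 0.1209 0.4779]
Step 4: x=[7.0615 13.6820 20.4828 25.3870] v=[0.1647 1.0577 -0.5258 0.6517]
Step 5: x=[7.1415 13.9577 20.2328 25.5842] v=[0.3198 1.1028 -1.0000 0.7887]
Step 6: x=[7.2725 14.1996 19.9251 25.8017] v=[0.5239 0.9675 -1.2309 0.8698]
Step 7: x=[7.4614 14.3664 19.6268 26.0230] v=[0.7557 0.6671 -1.1931 0.8852]
Step 8: x=[7.7069 14.4304 19.3995 26.2319] v=[0.9820 0.2560 -0.9092 0.8357]
Max displacement = 2.6142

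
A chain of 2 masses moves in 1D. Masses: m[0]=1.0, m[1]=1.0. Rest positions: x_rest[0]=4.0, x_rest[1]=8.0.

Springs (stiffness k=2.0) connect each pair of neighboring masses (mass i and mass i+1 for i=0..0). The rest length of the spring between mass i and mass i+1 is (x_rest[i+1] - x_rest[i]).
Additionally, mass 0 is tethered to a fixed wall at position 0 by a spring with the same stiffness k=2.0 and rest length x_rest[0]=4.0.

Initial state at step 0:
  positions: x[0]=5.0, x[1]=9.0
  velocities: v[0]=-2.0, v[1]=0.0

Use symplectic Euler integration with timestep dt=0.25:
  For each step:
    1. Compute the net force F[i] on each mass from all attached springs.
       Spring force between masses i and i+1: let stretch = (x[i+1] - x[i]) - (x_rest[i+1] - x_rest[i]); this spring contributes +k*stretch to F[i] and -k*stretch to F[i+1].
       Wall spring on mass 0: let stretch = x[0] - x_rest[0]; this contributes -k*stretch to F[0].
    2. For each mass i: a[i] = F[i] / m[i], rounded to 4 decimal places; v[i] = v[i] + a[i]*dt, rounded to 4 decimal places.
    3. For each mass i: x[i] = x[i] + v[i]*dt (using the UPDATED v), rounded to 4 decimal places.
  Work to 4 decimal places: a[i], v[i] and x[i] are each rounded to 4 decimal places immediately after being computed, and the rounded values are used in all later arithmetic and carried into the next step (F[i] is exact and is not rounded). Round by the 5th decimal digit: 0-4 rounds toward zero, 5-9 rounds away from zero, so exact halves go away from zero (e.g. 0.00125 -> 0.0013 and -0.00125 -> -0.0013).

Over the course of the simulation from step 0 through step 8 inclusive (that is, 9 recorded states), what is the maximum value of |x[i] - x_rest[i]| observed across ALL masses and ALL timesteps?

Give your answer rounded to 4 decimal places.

Step 0: x=[5.0000 9.0000] v=[-2.0000 0.0000]
Step 1: x=[4.3750 9.0000] v=[-2.5000 0.0000]
Step 2: x=[3.7813 8.9219] v=[-2.3750 -0.3125]
Step 3: x=[3.3575 8.7012] v=[-1.6954 -0.8828]
Step 4: x=[3.1819 8.3125] v=[-0.7023 -1.5547]
Step 5: x=[3.2499 7.7825] v=[0.2721 -2.1200]
Step 6: x=[3.4783 7.1859] v=[0.9135 -2.3863]
Step 7: x=[3.7354 6.6259] v=[1.0282 -2.2401]
Step 8: x=[3.8869 6.2046] v=[0.6058 -1.6854]
Max displacement = 1.7954

Answer: 1.7954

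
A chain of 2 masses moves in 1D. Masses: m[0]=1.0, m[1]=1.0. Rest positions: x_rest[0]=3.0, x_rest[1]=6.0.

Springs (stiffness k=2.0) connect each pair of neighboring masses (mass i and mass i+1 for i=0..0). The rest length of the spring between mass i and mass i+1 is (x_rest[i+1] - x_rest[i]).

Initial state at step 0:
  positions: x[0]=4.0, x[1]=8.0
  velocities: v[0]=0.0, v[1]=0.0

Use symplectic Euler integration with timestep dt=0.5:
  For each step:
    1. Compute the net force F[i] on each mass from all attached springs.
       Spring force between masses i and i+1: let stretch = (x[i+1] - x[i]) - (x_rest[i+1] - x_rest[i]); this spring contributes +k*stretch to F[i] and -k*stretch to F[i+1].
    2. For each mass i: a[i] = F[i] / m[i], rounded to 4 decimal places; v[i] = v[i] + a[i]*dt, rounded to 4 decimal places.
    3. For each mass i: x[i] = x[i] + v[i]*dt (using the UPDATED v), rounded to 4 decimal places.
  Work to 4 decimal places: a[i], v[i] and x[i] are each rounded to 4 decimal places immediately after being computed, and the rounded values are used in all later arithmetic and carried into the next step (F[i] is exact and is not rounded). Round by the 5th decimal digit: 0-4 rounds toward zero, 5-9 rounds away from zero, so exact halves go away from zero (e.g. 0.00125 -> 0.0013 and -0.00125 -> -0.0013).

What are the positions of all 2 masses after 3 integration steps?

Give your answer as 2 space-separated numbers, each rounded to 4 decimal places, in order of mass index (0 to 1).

Answer: 5.0000 7.0000

Derivation:
Step 0: x=[4.0000 8.0000] v=[0.0000 0.0000]
Step 1: x=[4.5000 7.5000] v=[1.0000 -1.0000]
Step 2: x=[5.0000 7.0000] v=[1.0000 -1.0000]
Step 3: x=[5.0000 7.0000] v=[0.0000 0.0000]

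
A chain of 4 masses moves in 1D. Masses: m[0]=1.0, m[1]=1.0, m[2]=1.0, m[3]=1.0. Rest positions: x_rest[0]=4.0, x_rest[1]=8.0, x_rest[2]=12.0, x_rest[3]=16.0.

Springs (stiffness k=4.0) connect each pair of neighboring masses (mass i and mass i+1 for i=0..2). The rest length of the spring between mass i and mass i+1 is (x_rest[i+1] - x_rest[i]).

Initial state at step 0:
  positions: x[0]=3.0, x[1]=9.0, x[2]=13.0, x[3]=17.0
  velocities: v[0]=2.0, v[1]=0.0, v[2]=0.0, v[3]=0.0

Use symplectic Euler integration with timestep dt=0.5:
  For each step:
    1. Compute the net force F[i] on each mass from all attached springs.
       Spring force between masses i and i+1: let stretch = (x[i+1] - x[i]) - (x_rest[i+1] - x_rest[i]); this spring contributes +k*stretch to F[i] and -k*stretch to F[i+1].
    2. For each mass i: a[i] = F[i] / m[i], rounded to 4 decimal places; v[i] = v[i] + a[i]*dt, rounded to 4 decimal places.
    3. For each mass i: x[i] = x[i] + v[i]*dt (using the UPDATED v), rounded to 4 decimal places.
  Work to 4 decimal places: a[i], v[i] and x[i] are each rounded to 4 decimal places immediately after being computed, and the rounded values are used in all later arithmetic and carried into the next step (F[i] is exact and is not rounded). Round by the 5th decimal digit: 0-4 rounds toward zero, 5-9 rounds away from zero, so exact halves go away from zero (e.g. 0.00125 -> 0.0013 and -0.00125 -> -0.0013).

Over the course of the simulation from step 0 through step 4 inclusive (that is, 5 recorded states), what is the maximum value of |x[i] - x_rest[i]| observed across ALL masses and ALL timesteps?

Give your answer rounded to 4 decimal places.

Step 0: x=[3.0000 9.0000 13.0000 17.0000] v=[2.0000 0.0000 0.0000 0.0000]
Step 1: x=[6.0000 7.0000 13.0000 17.0000] v=[6.0000 -4.0000 0.0000 0.0000]
Step 2: x=[6.0000 10.0000 11.0000 17.0000] v=[0.0000 6.0000 -4.0000 0.0000]
Step 3: x=[6.0000 10.0000 14.0000 15.0000] v=[0.0000 0.0000 6.0000 -4.0000]
Step 4: x=[6.0000 10.0000 14.0000 16.0000] v=[0.0000 0.0000 0.0000 2.0000]
Max displacement = 2.0000

Answer: 2.0000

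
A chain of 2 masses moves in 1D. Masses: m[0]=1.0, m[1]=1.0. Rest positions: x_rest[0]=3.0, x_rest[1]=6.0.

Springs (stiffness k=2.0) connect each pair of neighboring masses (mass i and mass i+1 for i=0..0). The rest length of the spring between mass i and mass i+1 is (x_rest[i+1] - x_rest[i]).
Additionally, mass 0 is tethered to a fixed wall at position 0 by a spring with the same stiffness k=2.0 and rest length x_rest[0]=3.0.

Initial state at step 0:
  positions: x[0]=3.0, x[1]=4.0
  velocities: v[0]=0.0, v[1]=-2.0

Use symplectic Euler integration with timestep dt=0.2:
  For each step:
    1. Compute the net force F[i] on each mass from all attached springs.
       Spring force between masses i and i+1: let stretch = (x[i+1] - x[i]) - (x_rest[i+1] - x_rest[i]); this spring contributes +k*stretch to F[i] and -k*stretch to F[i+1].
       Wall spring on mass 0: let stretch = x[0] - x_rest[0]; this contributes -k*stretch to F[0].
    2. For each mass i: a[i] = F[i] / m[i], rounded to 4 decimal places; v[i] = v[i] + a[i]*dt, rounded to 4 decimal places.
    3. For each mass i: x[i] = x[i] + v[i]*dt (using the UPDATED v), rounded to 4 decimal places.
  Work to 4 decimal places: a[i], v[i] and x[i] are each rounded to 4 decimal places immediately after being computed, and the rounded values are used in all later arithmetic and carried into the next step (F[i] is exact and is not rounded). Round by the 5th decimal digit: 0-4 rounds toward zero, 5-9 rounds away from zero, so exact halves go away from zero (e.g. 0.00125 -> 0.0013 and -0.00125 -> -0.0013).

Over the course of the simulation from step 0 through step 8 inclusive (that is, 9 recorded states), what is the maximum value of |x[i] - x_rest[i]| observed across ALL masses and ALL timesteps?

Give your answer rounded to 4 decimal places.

Step 0: x=[3.0000 4.0000] v=[0.0000 -2.0000]
Step 1: x=[2.8400 3.7600] v=[-0.8000 -1.2000]
Step 2: x=[2.5264 3.6864] v=[-1.5680 -0.3680]
Step 3: x=[2.1035 3.7600] v=[-2.1146 0.3680]
Step 4: x=[1.6448 3.9411] v=[-2.2934 0.9054]
Step 5: x=[1.2382 4.1785] v=[-2.0328 1.1869]
Step 6: x=[0.9678 4.4207] v=[-1.3520 1.2108]
Step 7: x=[0.8962 4.6266] v=[-0.3580 1.0296]
Step 8: x=[1.0513 4.7741] v=[0.7757 0.7374]
Max displacement = 2.3136

Answer: 2.3136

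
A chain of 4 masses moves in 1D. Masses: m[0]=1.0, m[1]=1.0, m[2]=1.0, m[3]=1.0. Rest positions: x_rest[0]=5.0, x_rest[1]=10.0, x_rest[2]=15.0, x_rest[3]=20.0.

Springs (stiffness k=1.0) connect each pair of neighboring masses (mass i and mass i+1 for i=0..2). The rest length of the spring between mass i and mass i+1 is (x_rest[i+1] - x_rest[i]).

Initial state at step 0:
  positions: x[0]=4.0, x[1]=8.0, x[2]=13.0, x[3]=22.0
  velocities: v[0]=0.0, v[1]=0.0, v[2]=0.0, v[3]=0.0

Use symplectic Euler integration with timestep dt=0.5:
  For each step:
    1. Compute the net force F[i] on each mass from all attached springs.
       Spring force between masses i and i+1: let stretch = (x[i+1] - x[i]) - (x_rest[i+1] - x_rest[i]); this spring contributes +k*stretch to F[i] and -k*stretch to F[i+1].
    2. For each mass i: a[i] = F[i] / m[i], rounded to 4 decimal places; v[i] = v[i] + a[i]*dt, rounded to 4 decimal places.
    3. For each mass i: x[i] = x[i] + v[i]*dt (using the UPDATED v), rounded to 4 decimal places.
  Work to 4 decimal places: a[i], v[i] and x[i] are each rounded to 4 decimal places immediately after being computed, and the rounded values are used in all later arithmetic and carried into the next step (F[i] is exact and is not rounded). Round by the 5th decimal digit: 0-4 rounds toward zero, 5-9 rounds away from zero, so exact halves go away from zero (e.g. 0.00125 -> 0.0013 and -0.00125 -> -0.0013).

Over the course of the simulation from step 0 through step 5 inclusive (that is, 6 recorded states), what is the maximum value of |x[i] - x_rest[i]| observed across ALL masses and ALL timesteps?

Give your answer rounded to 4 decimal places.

Answer: 2.3828

Derivation:
Step 0: x=[4.0000 8.0000 13.0000 22.0000] v=[0.0000 0.0000 0.0000 0.0000]
Step 1: x=[3.7500 8.2500 14.0000 21.0000] v=[-0.5000 0.5000 2.0000 -2.0000]
Step 2: x=[3.3750 8.8125 15.3125 19.5000] v=[-0.7500 1.1250 2.6250 -3.0000]
Step 3: x=[3.1094 9.6407 16.0469 18.2031] v=[-0.5313 1.6563 1.4688 -2.5938]
Step 4: x=[3.2266 10.4376 15.7188 17.6172] v=[0.2344 1.5938 -0.6562 -1.1719]
Step 5: x=[3.8966 10.7521 14.5450 17.8067] v=[1.3399 0.6289 -2.3476 0.3789]
Max displacement = 2.3828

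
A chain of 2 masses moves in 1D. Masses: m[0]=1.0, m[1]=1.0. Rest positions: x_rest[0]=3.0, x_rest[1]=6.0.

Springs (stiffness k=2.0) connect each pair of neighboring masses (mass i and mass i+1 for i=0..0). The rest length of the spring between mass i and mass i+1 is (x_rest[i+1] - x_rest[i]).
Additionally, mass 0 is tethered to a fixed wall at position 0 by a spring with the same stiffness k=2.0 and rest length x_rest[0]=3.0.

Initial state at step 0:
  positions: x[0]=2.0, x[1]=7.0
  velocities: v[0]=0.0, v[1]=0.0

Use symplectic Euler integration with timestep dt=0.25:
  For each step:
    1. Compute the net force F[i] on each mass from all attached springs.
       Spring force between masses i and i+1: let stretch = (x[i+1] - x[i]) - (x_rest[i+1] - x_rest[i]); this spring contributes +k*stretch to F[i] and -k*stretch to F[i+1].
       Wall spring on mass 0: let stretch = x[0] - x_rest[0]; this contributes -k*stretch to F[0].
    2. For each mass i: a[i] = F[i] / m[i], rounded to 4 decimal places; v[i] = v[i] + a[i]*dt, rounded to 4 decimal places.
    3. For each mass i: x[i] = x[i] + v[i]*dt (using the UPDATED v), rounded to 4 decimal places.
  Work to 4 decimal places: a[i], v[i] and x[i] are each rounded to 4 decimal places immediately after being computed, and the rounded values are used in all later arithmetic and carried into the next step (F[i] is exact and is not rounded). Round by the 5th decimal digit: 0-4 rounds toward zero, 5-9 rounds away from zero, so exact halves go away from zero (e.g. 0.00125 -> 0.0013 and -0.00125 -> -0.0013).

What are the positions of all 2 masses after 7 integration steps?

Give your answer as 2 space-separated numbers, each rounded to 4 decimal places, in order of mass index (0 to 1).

Answer: 3.4195 5.7134

Derivation:
Step 0: x=[2.0000 7.0000] v=[0.0000 0.0000]
Step 1: x=[2.3750 6.7500] v=[1.5000 -1.0000]
Step 2: x=[3.0000 6.3281] v=[2.5000 -1.6875]
Step 3: x=[3.6660 5.8652] v=[2.6641 -1.8516]
Step 4: x=[4.1487 5.5024] v=[1.9307 -1.4512]
Step 5: x=[4.2820 5.3454] v=[0.5332 -0.6281]
Step 6: x=[4.0130 5.4305] v=[-1.0761 0.3402]
Step 7: x=[3.4195 5.7134] v=[-2.3739 1.1315]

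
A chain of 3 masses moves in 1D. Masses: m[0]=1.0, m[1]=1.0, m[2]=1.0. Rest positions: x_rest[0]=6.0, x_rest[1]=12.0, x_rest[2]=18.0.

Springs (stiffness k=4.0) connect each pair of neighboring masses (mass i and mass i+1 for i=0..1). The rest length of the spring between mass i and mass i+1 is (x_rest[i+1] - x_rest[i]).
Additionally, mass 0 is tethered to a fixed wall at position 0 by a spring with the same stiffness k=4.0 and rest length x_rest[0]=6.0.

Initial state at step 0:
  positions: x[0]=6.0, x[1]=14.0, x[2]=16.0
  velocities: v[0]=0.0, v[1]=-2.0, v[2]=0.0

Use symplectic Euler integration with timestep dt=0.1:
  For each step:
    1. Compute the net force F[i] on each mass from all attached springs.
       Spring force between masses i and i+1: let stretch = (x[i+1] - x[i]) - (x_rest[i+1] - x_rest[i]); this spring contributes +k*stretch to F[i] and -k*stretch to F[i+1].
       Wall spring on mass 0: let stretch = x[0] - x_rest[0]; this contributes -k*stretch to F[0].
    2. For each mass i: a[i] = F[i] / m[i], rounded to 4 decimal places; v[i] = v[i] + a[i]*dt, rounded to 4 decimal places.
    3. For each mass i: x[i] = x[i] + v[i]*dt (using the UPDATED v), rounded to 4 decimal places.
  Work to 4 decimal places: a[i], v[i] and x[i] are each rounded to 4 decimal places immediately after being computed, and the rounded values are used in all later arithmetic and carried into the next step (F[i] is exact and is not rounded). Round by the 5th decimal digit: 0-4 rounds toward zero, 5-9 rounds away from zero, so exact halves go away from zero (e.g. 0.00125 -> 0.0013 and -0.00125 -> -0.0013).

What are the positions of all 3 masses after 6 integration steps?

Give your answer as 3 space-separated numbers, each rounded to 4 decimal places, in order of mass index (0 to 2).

Step 0: x=[6.0000 14.0000 16.0000] v=[0.0000 -2.0000 0.0000]
Step 1: x=[6.0800 13.5600 16.1600] v=[0.8000 -4.4000 1.6000]
Step 2: x=[6.2160 12.9248 16.4560] v=[1.3600 -6.3520 2.9600]
Step 3: x=[6.3717 12.1625 16.8508] v=[1.5571 -7.6230 3.9475]
Step 4: x=[6.5042 11.3561 17.2980] v=[1.3247 -8.0640 4.4722]
Step 5: x=[6.5706 10.5933 17.7475] v=[0.6638 -7.6280 4.4954]
Step 6: x=[6.5351 9.9558 18.1509] v=[-0.3554 -6.3754 4.0337]

Answer: 6.5351 9.9558 18.1509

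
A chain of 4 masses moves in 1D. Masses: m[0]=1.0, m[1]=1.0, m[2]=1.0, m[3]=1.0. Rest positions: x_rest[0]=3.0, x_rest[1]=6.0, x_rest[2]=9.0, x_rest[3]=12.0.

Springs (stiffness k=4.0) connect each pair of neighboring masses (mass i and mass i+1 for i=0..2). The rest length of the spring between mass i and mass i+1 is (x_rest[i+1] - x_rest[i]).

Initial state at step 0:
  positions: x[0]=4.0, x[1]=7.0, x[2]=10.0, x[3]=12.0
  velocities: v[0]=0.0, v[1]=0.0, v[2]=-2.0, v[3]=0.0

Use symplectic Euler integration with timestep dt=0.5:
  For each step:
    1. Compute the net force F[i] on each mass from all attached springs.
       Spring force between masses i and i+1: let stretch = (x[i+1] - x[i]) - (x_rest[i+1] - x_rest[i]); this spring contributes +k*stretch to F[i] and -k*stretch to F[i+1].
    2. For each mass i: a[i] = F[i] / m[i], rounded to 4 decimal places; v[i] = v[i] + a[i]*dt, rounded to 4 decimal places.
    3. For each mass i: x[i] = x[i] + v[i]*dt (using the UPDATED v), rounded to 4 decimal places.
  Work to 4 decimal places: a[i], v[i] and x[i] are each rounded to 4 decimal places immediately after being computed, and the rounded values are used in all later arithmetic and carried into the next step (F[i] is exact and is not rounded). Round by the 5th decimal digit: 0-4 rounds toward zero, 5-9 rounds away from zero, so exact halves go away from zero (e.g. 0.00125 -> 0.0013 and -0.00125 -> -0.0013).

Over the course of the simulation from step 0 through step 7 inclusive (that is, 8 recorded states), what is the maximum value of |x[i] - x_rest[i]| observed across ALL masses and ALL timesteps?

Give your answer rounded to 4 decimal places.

Step 0: x=[4.0000 7.0000 10.0000 12.0000] v=[0.0000 0.0000 -2.0000 0.0000]
Step 1: x=[4.0000 7.0000 8.0000 13.0000] v=[0.0000 0.0000 -4.0000 2.0000]
Step 2: x=[4.0000 5.0000 10.0000 12.0000] v=[0.0000 -4.0000 4.0000 -2.0000]
Step 3: x=[2.0000 7.0000 9.0000 12.0000] v=[-4.0000 4.0000 -2.0000 0.0000]
Step 4: x=[2.0000 6.0000 9.0000 12.0000] v=[0.0000 -2.0000 0.0000 0.0000]
Step 5: x=[3.0000 4.0000 9.0000 12.0000] v=[2.0000 -4.0000 0.0000 0.0000]
Step 6: x=[2.0000 6.0000 7.0000 12.0000] v=[-2.0000 4.0000 -4.0000 0.0000]
Step 7: x=[2.0000 5.0000 9.0000 10.0000] v=[0.0000 -2.0000 4.0000 -4.0000]
Max displacement = 2.0000

Answer: 2.0000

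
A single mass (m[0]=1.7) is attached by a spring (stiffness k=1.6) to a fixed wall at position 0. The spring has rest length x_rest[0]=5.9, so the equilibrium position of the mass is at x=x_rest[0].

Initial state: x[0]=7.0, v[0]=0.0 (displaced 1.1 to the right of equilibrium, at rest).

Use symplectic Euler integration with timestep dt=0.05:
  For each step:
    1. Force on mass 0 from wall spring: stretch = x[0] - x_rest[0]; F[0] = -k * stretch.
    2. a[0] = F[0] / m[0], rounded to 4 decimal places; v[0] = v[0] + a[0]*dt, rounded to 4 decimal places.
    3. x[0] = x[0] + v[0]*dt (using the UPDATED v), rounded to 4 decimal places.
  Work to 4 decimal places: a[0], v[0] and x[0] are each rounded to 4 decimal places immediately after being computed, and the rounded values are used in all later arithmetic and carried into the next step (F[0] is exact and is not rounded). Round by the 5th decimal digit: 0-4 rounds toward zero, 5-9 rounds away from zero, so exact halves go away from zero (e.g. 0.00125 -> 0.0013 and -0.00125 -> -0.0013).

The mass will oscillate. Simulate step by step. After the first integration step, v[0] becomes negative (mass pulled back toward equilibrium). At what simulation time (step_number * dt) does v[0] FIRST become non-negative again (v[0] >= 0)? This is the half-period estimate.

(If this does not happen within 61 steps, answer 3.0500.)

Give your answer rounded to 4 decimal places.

Step 0: x=[7.0000] v=[0.0000]
Step 1: x=[6.9974] v=[-0.0518]
Step 2: x=[6.9922] v=[-0.1034]
Step 3: x=[6.9845] v=[-0.1548]
Step 4: x=[6.9742] v=[-0.2058]
Step 5: x=[6.9614] v=[-0.2564]
Step 6: x=[6.9461] v=[-0.3064]
Step 7: x=[6.9283] v=[-0.3556]
Step 8: x=[6.9081] v=[-0.4040]
Step 9: x=[6.8855] v=[-0.4514]
Step 10: x=[6.8606] v=[-0.4978]
Step 11: x=[6.8335] v=[-0.5430]
Step 12: x=[6.8042] v=[-0.5869]
Step 13: x=[6.7727] v=[-0.6295]
Step 14: x=[6.7392] v=[-0.6706]
Step 15: x=[6.7037] v=[-0.7101]
Step 16: x=[6.6663] v=[-0.7479]
Step 17: x=[6.6271] v=[-0.7840]
Step 18: x=[6.5862] v=[-0.8182]
Step 19: x=[6.5437] v=[-0.8505]
Step 20: x=[6.4997] v=[-0.8808]
Step 21: x=[6.4543] v=[-0.9090]
Step 22: x=[6.4075] v=[-0.9351]
Step 23: x=[6.3596] v=[-0.9590]
Step 24: x=[6.3106] v=[-0.9806]
Step 25: x=[6.2606] v=[-0.9999]
Step 26: x=[6.2098] v=[-1.0169]
Step 27: x=[6.1582] v=[-1.0315]
Step 28: x=[6.1060] v=[-1.0437]
Step 29: x=[6.0533] v=[-1.0534]
Step 30: x=[6.0003] v=[-1.0606]
Step 31: x=[5.9470] v=[-1.0653]
Step 32: x=[5.8936] v=[-1.0675]
Step 33: x=[5.8402] v=[-1.0672]
Step 34: x=[5.7870] v=[-1.0644]
Step 35: x=[5.7340] v=[-1.0591]
Step 36: x=[5.6814] v=[-1.0513]
Step 37: x=[5.6294] v=[-1.0410]
Step 38: x=[5.5780] v=[-1.0283]
Step 39: x=[5.5273] v=[-1.0131]
Step 40: x=[5.4775] v=[-0.9956]
Step 41: x=[5.4287] v=[-0.9757]
Step 42: x=[5.3810] v=[-0.9535]
Step 43: x=[5.3345] v=[-0.9291]
Step 44: x=[5.2894] v=[-0.9025]
Step 45: x=[5.2457] v=[-0.8738]
Step 46: x=[5.2036] v=[-0.8430]
Step 47: x=[5.1631] v=[-0.8102]
Step 48: x=[5.1243] v=[-0.7755]
Step 49: x=[5.0874] v=[-0.7390]
Step 50: x=[5.0524] v=[-0.7008]
Step 51: x=[5.0194] v=[-0.6609]
Step 52: x=[4.9884] v=[-0.6195]
Step 53: x=[4.9596] v=[-0.5766]
Step 54: x=[4.9330] v=[-0.5323]
Step 55: x=[4.9087] v=[-0.4868]
Step 56: x=[4.8867] v=[-0.4402]
Step 57: x=[4.8671] v=[-0.3925]
Step 58: x=[4.8499] v=[-0.3439]
Step 59: x=[4.8352] v=[-0.2945]
Step 60: x=[4.8230] v=[-0.2444]
Step 61: x=[4.8133] v=[-0.1937]
v[0] did not become non-negative within 61 steps; using fallback time=3.0500

Answer: 3.0500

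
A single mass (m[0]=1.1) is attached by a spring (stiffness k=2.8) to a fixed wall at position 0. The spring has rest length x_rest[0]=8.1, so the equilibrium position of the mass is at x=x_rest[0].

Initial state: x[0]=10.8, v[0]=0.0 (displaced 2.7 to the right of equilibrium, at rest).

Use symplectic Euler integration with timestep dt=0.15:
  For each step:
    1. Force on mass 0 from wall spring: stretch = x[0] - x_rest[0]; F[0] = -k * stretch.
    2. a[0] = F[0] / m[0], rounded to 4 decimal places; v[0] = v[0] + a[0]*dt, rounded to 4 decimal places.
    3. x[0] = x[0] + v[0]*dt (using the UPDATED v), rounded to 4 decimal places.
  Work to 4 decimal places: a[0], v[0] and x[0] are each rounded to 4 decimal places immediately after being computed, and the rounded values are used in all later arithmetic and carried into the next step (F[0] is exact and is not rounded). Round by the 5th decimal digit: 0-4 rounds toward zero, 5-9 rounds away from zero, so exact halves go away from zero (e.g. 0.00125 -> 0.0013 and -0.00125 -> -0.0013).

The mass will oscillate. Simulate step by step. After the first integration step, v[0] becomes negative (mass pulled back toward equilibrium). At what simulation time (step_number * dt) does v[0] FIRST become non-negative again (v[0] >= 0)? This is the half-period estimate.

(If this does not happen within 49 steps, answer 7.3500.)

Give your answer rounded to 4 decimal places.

Answer: 2.1000

Derivation:
Step 0: x=[10.8000] v=[0.0000]
Step 1: x=[10.6454] v=[-1.0309]
Step 2: x=[10.3450] v=[-2.0028]
Step 3: x=[9.9160] v=[-2.8600]
Step 4: x=[9.3830] v=[-3.5534]
Step 5: x=[8.7765] v=[-4.0433]
Step 6: x=[8.1313] v=[-4.3016]
Step 7: x=[7.4843] v=[-4.3136]
Step 8: x=[6.8725] v=[-4.0785]
Step 9: x=[6.3310] v=[-3.6098]
Step 10: x=[5.8908] v=[-2.9344]
Step 11: x=[5.5772] v=[-2.0909]
Step 12: x=[5.4081] v=[-1.1276]
Step 13: x=[5.3931] v=[-0.0998]
Step 14: x=[5.5332] v=[0.9337]
First v>=0 after going negative at step 14, time=2.1000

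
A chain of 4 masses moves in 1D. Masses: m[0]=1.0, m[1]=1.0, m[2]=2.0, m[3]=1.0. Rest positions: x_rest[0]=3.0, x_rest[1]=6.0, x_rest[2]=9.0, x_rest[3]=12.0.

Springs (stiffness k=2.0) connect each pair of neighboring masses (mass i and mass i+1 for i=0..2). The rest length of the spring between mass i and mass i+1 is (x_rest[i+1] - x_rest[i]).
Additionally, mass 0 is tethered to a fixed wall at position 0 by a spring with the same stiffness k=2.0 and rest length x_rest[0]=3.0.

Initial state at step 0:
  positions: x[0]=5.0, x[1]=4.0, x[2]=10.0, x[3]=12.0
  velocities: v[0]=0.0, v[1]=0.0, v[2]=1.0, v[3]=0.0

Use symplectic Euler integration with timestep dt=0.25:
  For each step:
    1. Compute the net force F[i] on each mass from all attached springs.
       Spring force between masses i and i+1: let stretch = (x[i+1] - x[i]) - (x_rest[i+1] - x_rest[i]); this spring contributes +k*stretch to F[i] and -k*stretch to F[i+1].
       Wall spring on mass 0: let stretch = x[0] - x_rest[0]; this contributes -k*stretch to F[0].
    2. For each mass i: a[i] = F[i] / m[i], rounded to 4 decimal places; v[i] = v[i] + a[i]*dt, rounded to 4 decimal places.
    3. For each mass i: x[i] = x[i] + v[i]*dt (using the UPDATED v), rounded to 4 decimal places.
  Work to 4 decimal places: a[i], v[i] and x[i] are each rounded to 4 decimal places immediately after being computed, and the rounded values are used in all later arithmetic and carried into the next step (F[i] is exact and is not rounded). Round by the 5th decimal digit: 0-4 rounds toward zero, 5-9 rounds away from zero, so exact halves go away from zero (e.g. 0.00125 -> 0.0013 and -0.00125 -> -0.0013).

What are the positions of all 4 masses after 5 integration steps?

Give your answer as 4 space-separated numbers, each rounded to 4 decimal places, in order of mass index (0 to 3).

Answer: 1.3201 8.8247 9.4125 13.1448

Derivation:
Step 0: x=[5.0000 4.0000 10.0000 12.0000] v=[0.0000 0.0000 1.0000 0.0000]
Step 1: x=[4.2500 4.8750 10.0000 12.1250] v=[-3.0000 3.5000 0.0000 0.5000]
Step 2: x=[3.0469 6.3125 9.8125 12.3594] v=[-4.8125 5.7500 -0.7500 0.9375]
Step 3: x=[1.8711 7.7793 9.5654 12.6504] v=[-4.7032 5.8672 -0.9883 1.1641]
Step 4: x=[1.1999 8.7309 9.3995 12.9308] v=[-2.6847 3.8062 -0.6636 1.1216]
Step 5: x=[1.3201 8.8247 9.4125 13.1448] v=[0.4809 0.3750 0.0521 0.8560]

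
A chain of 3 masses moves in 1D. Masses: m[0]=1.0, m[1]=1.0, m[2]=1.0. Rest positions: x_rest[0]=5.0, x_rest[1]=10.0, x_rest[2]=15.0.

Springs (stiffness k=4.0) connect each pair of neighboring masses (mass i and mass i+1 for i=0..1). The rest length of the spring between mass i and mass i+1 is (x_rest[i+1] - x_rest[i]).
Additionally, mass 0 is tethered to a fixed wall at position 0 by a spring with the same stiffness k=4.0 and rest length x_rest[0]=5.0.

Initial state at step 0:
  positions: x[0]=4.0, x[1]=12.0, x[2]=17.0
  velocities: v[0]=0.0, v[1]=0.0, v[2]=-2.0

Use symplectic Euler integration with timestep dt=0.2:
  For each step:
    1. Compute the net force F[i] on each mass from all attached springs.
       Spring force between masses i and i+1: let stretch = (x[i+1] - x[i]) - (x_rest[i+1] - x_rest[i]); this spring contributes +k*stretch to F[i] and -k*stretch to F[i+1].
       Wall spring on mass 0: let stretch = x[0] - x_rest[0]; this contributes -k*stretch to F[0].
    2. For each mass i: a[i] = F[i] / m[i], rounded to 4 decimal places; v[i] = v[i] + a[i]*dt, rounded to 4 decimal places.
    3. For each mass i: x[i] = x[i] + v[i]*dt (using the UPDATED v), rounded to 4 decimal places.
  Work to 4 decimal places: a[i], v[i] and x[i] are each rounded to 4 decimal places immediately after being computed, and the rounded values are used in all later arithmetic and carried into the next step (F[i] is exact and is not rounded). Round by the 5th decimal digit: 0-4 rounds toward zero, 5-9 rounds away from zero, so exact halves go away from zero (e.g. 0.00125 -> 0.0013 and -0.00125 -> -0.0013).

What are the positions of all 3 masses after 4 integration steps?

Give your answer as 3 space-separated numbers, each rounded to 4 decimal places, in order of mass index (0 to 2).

Step 0: x=[4.0000 12.0000 17.0000] v=[0.0000 0.0000 -2.0000]
Step 1: x=[4.6400 11.5200 16.6000] v=[3.2000 -2.4000 -2.0000]
Step 2: x=[5.6384 10.7520 16.1872] v=[4.9920 -3.8400 -2.0640]
Step 3: x=[6.5528 10.0355 15.7048] v=[4.5722 -3.5827 -2.4122]
Step 4: x=[6.9760 9.6688 15.1153] v=[2.1161 -1.8334 -2.9476]

Answer: 6.9760 9.6688 15.1153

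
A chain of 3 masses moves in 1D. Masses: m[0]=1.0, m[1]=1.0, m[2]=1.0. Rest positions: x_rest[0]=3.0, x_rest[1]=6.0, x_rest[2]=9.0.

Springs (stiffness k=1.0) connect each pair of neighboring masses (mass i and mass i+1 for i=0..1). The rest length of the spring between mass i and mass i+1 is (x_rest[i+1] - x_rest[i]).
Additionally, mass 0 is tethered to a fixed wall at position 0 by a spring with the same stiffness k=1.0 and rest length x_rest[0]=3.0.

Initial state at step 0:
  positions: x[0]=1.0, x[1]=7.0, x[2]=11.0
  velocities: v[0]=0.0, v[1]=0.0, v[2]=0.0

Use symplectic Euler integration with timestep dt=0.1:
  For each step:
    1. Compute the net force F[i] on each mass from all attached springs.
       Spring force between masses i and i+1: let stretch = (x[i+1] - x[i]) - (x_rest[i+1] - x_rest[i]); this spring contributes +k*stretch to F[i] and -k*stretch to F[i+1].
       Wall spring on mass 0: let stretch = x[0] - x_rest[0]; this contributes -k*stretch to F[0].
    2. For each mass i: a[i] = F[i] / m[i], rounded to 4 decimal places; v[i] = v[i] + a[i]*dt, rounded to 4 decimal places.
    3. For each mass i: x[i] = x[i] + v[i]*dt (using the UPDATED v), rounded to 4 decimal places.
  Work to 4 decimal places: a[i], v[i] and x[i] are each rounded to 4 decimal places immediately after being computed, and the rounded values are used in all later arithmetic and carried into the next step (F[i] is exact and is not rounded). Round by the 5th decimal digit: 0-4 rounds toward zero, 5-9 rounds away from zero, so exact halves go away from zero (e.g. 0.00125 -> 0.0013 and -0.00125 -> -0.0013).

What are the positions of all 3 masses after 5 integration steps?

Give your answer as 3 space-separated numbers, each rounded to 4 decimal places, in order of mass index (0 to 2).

Step 0: x=[1.0000 7.0000 11.0000] v=[0.0000 0.0000 0.0000]
Step 1: x=[1.0500 6.9800 10.9900] v=[0.5000 -0.2000 -0.1000]
Step 2: x=[1.1488 6.9408 10.9699] v=[0.9880 -0.3920 -0.2010]
Step 3: x=[1.2940 6.8840 10.9395] v=[1.4523 -0.5683 -0.3039]
Step 4: x=[1.4822 6.8118 10.8986] v=[1.8819 -0.7218 -0.4095]
Step 5: x=[1.7089 6.7272 10.8468] v=[2.2666 -0.8461 -0.5182]

Answer: 1.7089 6.7272 10.8468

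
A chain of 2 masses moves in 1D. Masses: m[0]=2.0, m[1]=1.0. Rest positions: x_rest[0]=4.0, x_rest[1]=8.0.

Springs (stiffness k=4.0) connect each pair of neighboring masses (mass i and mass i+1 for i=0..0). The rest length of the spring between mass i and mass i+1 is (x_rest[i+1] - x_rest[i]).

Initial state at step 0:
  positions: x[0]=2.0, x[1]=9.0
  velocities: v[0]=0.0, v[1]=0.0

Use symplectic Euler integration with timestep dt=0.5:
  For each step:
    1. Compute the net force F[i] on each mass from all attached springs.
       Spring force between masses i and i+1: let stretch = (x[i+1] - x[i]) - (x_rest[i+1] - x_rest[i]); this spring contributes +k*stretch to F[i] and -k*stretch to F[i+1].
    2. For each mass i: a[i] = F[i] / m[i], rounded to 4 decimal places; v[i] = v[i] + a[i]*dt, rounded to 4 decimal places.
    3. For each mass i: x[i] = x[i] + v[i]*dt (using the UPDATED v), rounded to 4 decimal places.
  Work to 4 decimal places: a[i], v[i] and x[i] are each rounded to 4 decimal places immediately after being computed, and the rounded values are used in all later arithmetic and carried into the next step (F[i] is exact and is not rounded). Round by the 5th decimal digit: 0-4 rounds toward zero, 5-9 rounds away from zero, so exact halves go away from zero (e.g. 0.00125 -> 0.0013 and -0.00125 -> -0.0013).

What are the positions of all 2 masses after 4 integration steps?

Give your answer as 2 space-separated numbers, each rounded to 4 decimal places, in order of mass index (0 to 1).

Answer: 1.8125 9.3750

Derivation:
Step 0: x=[2.0000 9.0000] v=[0.0000 0.0000]
Step 1: x=[3.5000 6.0000] v=[3.0000 -6.0000]
Step 2: x=[4.2500 4.5000] v=[1.5000 -3.0000]
Step 3: x=[3.1250 6.7500] v=[-2.2500 4.5000]
Step 4: x=[1.8125 9.3750] v=[-2.6250 5.2500]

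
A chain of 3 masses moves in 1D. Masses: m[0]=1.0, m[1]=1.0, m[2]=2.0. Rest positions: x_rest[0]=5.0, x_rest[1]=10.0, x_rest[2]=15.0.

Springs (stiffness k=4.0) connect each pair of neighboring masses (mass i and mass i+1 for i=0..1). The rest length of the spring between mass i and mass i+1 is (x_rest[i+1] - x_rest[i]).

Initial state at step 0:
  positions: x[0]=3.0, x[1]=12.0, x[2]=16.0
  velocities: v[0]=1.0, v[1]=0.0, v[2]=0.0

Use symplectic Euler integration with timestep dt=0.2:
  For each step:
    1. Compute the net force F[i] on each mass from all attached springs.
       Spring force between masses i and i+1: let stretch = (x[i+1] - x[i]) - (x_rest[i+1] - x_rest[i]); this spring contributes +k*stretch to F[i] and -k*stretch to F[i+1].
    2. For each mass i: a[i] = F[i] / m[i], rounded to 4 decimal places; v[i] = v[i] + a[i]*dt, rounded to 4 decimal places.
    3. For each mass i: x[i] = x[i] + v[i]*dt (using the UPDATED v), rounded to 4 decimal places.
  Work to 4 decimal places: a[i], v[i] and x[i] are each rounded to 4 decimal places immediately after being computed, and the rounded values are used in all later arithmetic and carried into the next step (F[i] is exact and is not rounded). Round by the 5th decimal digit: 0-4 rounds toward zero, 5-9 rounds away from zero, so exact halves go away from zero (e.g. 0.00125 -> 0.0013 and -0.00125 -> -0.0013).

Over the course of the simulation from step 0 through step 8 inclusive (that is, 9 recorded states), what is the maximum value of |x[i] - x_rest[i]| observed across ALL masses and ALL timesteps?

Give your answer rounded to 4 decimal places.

Step 0: x=[3.0000 12.0000 16.0000] v=[1.0000 0.0000 0.0000]
Step 1: x=[3.8400 11.2000 16.0800] v=[4.2000 -4.0000 0.4000]
Step 2: x=[5.0576 10.0032 16.1696] v=[6.0880 -5.9840 0.4480]
Step 3: x=[6.2665 9.0017 16.1659] v=[6.0445 -5.0074 -0.0186]
Step 4: x=[7.1130 8.7089 15.9890] v=[4.2327 -1.4642 -0.8843]
Step 5: x=[7.4149 9.3255 15.6297] v=[1.5094 3.0832 -1.7963]
Step 6: x=[7.2225 10.6451 15.1661] v=[-0.9621 6.5981 -2.3180]
Step 7: x=[6.7777 12.1405 14.7408] v=[-2.2240 7.4768 -2.1264]
Step 8: x=[6.3909 13.1939 14.5075] v=[-1.9338 5.2668 -1.1665]
Max displacement = 3.1939

Answer: 3.1939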